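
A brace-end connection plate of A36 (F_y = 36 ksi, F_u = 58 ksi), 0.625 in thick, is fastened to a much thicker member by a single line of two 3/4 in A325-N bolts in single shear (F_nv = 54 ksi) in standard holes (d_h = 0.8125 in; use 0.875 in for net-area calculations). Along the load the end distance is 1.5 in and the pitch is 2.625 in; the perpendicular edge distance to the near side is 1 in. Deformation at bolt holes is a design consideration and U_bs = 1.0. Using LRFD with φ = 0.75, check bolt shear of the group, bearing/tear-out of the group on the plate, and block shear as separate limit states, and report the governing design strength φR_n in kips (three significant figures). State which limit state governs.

Bolt shear: A_b = π·0.75²/4 = 0.4418 in²; R_n = 54 × 0.4418 × 2 × 1 = 47.71 kips → 0.75 × 47.71 = 35.8 kips.
Bearing: edge l_c = 1.094, r_n = 47.58 kips; interior l_c = 1.812, r_n = 65.25 kips; R_n = 47.58 + 1·65.25 = 112.8 kips → 84.6 kips.
Block shear: A_gv = 2.578, A_nv = 1.758, A_nt = 0.3516 in²; R_n = min(0.6F_uA_nv, 0.6F_yA_gv) + U_bs·F_u·A_nt = 76.08 kips → 57.1 kips.
Bolt shear governs: 35.8 kips.

35.8 kips (bolt shear governs)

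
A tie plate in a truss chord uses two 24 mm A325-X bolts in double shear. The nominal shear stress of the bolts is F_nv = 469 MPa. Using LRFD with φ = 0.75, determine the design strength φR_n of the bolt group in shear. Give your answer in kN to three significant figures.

A_b = π × 24² / 4 = 452.4 mm².
R_n = F_nv · A_b · n · n_s = 469 × 452.4 × 2 × 2 / 1000 = 848.7 kN.
Design strength φR_n = 0.75 × 848.7 = 637 kN.

637 kN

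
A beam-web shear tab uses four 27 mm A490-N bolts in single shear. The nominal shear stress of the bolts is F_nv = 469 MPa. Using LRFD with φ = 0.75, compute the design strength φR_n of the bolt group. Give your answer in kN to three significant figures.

806 kN

A_b = π × 27² / 4 = 572.6 mm².
R_n = F_nv · A_b · n · n_s = 469 × 572.6 × 4 × 1 / 1000 = 1074 kN.
Design strength φR_n = 0.75 × 1074 = 806 kN.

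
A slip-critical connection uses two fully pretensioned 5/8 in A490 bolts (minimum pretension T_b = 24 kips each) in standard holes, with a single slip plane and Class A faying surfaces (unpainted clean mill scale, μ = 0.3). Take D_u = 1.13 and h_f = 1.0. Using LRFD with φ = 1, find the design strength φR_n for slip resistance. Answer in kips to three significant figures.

16.3 kips

R_n = μ · D_u · h_f · T_b · n_s · n_b = 0.3 × 1.13 × 1.0 × 24 × 1 × 2 = 16.27 kips.
Design strength φR_n = 1 × 16.27 = 16.3 kips.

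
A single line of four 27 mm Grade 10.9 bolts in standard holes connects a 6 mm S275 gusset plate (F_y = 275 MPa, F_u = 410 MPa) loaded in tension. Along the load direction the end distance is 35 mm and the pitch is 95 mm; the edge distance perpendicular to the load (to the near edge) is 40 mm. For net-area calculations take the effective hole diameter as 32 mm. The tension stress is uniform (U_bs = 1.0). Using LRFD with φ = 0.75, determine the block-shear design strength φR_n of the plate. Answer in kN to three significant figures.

275 kN

Shear plane L_v = 35 + 3·95 = 320 mm; A_gv = 320 × 6 = 1920 mm².
A_nv = (320 − 3.5·32) × 6 = 1248 mm².
A_nt = (40 − 0.5·32) × 6 = 144 mm².
0.6 F_u A_nv = 307 kN; 0.6 F_y A_gv = 316.8 kN → shear rupture governs the shear term.
R_n = 307 + 1.0 × 410 × 144 / 1000 = 366 kN.
Design strength φR_n = 0.75 × 366 = 275 kN.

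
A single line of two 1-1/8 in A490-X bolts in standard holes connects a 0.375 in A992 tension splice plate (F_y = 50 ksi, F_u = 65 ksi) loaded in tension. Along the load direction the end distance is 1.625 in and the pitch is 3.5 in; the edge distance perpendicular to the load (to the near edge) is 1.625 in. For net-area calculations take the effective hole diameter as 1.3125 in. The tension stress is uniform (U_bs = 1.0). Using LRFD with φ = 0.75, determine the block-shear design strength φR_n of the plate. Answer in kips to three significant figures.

52.3 kips

Shear plane L_v = 1.625 + 1·3.5 = 5.125 in; A_gv = 5.125 × 0.375 = 1.922 in².
A_nv = (5.125 − 1.5·1.3125) × 0.375 = 1.184 in².
A_nt = (1.625 − 0.5·1.3125) × 0.375 = 0.3633 in².
0.6 F_u A_nv = 46.16 kips; 0.6 F_y A_gv = 57.66 kips → shear rupture governs the shear term.
R_n = 46.16 + 1.0 × 65 × 0.3633 = 69.77 kips.
Design strength φR_n = 0.75 × 69.77 = 52.3 kips.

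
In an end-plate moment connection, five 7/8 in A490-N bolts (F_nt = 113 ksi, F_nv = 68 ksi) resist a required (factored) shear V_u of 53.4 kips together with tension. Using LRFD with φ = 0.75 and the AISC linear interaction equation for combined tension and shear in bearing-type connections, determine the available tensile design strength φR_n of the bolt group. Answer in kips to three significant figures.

A_b = π·0.875²/4 = 0.6013 in²; f_rv = 53.4 / (5 × 0.6013) = 17.76 ksi.
F'_nt = 1.3 F_nt − (F_nt / φF_nv) f_rv = 1.3·113 − (113/(0.75·68))·17.76 = 107.5 ksi, capped at F_nt → F'_nt = 107.5 ksi.
R_n = F'_nt · A_b · n = 107.5 × 0.6013 × 5 = 323.4 kips.
Design strength φR_n = 0.75 × 323.4 = 243 kips.

243 kips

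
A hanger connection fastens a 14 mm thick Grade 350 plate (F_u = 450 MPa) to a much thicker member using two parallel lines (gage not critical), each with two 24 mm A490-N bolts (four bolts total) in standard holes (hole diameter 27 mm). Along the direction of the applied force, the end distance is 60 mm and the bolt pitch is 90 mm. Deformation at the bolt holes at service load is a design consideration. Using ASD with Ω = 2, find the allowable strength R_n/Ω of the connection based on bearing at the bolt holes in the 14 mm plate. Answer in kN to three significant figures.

714 kN

Per bolt r_n = 1.2 l_c t F_u ≤ 2.4 d t F_u; upper limit = 2.4 × 24 × 14 × 450 / 1000 = 362.9 kN.
Edge bolt: l_c = 60 − 27/2 = 46.5 mm → 1.2 × 46.5 × 14 × 450 / 1000 = 351.5 → r_n = 351.5 kN.
Interior bolts: l_c = 90 − 27 = 63 mm → 1.2 × 63 × 14 × 450 / 1000 = 476.3 → r_n = 362.9 kN.
R_n = 2 × 351.5 + 2 × 362.9 = 1429 kN.
Allowable strength R_n/Ω = 1429 / 2 = 714 kN.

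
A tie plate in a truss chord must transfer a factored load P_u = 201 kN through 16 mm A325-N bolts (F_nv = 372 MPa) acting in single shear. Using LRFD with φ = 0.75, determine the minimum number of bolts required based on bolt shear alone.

4 bolts

A_b = π·16²/4 = 201.1 mm².
Per-bolt design strength φR_n = 0.75 × 372 × 201.1 × 1 / 1000 = 56.1 kN.
n ≥ 201 / 56.1 = 3.583 → use 4 bolts.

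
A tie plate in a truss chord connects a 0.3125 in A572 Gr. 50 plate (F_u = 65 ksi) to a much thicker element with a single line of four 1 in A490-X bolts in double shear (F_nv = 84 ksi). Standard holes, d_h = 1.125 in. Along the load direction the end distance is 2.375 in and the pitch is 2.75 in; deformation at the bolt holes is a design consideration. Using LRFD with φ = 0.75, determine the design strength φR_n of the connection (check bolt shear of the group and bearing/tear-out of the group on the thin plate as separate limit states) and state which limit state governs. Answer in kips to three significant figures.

Bolt shear: A_b = π·1²/4 = 0.7854 in²; R_n = 84 × 0.7854 × 4 × 2 = 527.8 kips → 0.75 × 527.8 = 396 kips.
Bearing (1.2 l_c t F_u ≤ 2.4 d t F_u): upper limit = 2.4·1·0.3125·65 = 48.75 kips.
  Edge l_c = 2.375 − 1.125/2 = 1.812 → r_n = 44.18 kips; interior l_c = 2.75 − 1.125 = 1.625 → r_n = 39.61 kips.
  R_n,bearing = 1·44.18 + 3·39.61 = 163 kips → 0.75 × 163 = 122 kips.
Bearing governs: 122 kips.

122 kips (bearing governs)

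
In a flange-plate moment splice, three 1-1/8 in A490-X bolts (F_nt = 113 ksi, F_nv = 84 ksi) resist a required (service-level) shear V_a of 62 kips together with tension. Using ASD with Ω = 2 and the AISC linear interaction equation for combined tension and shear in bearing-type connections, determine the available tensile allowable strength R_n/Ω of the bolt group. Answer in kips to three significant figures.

A_b = π·1.125²/4 = 0.994 in²; f_rv = 62 / (3 × 0.994) = 20.79 ksi.
F'_nt = 1.3 F_nt − (Ω F_nt / F_nv) f_rv = 1.3·113 − (2·113/84)·20.79 = 90.96 ksi, capped at F_nt → F'_nt = 90.96 ksi.
R_n = F'_nt · A_b · n = 90.96 × 0.994 × 3 = 271.3 kips.
Allowable strength R_n/Ω = 271.3 / 2 = 136 kips.

136 kips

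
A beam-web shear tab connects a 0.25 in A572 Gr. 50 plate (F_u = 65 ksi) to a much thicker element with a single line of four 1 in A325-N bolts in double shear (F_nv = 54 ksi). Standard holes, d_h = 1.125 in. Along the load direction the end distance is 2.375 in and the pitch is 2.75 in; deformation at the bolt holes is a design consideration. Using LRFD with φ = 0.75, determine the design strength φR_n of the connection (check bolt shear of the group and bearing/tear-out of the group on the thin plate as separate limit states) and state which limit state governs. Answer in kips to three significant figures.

Bolt shear: A_b = π·1²/4 = 0.7854 in²; R_n = 54 × 0.7854 × 4 × 2 = 339.3 kips → 0.75 × 339.3 = 254 kips.
Bearing (1.2 l_c t F_u ≤ 2.4 d t F_u): upper limit = 2.4·1·0.25·65 = 39 kips.
  Edge l_c = 2.375 − 1.125/2 = 1.812 → r_n = 35.34 kips; interior l_c = 2.75 − 1.125 = 1.625 → r_n = 31.69 kips.
  R_n,bearing = 1·35.34 + 3·31.69 = 130.4 kips → 0.75 × 130.4 = 97.8 kips.
Bearing governs: 97.8 kips.

97.8 kips (bearing governs)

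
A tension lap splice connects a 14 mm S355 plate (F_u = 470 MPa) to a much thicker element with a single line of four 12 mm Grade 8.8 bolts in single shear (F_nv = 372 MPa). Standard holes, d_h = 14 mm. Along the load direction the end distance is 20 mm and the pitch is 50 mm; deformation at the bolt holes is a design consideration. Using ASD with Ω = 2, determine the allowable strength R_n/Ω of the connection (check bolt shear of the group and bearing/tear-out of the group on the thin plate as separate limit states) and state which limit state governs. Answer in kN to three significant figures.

84.1 kN (bolt shear governs)

Bolt shear: A_b = π·12²/4 = 113.1 mm²; R_n = 372 × 113.1 × 4 × 1 / 1000 = 168.3 kN → 168.3 / 2 = 84.1 kN.
Bearing (1.2 l_c t F_u ≤ 2.4 d t F_u): upper limit = 2.4·12·14·470 / 1000 = 189.5 kN.
  Edge l_c = 20 − 14/2 = 13 → r_n = 102.6 kN; interior l_c = 50 − 14 = 36 → r_n = 189.5 kN.
  R_n,bearing = 1·102.6 + 3·189.5 = 671.2 kN → 671.2 / 2 = 336 kN.
Bolt shear governs: 84.1 kN.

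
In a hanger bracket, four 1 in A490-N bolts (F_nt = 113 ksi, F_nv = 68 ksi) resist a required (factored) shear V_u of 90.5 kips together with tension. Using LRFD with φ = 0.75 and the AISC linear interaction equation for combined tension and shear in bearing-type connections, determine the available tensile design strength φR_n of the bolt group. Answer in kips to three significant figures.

196 kips

A_b = π·1²/4 = 0.7854 in²; f_rv = 90.5 / (4 × 0.7854) = 28.81 ksi.
F'_nt = 1.3 F_nt − (F_nt / φF_nv) f_rv = 1.3·113 − (113/(0.75·68))·28.81 = 83.07 ksi, capped at F_nt → F'_nt = 83.07 ksi.
R_n = F'_nt · A_b · n = 83.07 × 0.7854 × 4 = 261 kips.
Design strength φR_n = 0.75 × 261 = 196 kips.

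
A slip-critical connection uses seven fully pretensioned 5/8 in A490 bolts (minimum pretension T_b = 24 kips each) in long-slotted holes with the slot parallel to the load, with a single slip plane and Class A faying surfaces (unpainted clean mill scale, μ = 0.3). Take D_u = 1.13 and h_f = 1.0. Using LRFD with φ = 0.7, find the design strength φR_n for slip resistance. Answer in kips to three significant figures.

R_n = μ · D_u · h_f · T_b · n_s · n_b = 0.3 × 1.13 × 1.0 × 24 × 1 × 7 = 56.95 kips.
Design strength φR_n = 0.7 × 56.95 = 39.9 kips.

39.9 kips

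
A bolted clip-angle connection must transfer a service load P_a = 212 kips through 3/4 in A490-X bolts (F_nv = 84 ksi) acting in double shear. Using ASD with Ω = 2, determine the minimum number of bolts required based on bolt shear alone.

6 bolts

A_b = π·0.75²/4 = 0.4418 in².
Per-bolt allowable strength R_n/Ω = 84 × 0.4418 × 2 / 2 = 37.11 kips.
n ≥ 212 / 37.11 = 5.713 → use 6 bolts.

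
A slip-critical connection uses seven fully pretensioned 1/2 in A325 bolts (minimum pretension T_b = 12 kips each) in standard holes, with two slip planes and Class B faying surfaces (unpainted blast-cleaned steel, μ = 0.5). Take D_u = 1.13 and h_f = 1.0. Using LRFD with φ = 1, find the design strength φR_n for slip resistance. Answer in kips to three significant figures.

94.9 kips

R_n = μ · D_u · h_f · T_b · n_s · n_b = 0.5 × 1.13 × 1.0 × 12 × 2 × 7 = 94.92 kips.
Design strength φR_n = 1 × 94.92 = 94.9 kips.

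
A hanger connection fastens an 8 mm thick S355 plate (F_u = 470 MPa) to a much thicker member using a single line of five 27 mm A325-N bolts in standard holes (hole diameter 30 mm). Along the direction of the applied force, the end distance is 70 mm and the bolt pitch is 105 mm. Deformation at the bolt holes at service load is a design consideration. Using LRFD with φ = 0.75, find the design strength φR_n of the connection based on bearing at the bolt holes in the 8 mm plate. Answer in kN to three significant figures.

Per bolt r_n = 1.2 l_c t F_u ≤ 2.4 d t F_u; upper limit = 2.4 × 27 × 8 × 470 / 1000 = 243.6 kN.
Edge bolt: l_c = 70 − 30/2 = 55 mm → 1.2 × 55 × 8 × 470 / 1000 = 248.2 → r_n = 243.6 kN.
Interior bolts: l_c = 105 − 30 = 75 mm → 1.2 × 75 × 8 × 470 / 1000 = 338.4 → r_n = 243.6 kN.
R_n = 1 × 243.6 + 4 × 243.6 = 1218 kN.
Design strength φR_n = 0.75 × 1218 = 914 kN.

914 kN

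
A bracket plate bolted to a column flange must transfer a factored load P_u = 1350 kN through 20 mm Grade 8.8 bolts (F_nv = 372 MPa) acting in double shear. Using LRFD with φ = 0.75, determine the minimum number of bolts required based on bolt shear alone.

8 bolts

A_b = π·20²/4 = 314.2 mm².
Per-bolt design strength φR_n = 0.75 × 372 × 314.2 × 2 / 1000 = 175.3 kN.
n ≥ 1350 / 175.3 = 7.701 → use 8 bolts.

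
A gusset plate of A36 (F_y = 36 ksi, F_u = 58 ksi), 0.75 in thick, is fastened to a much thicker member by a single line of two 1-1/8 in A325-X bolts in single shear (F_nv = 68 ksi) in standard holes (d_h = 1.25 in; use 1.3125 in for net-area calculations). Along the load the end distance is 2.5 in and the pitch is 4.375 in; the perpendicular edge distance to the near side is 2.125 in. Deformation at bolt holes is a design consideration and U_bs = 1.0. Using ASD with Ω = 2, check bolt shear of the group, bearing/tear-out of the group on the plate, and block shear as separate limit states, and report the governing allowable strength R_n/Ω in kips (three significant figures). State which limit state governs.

67.6 kips (bolt shear governs)

Bolt shear: A_b = π·1.125²/4 = 0.994 in²; R_n = 68 × 0.994 × 2 × 1 = 135.2 kips → 135.2 / 2 = 67.6 kips.
Bearing: edge l_c = 1.875, r_n = 97.88 kips; interior l_c = 3.125, r_n = 117.4 kips; R_n = 97.88 + 1·117.4 = 215.3 kips → 108 kips.
Block shear: A_gv = 5.156, A_nv = 3.68, A_nt = 1.102 in²; R_n = min(0.6F_uA_nv, 0.6F_yA_gv) + U_bs·F_u·A_nt = 175.3 kips → 87.6 kips.
Bolt shear governs: 67.6 kips.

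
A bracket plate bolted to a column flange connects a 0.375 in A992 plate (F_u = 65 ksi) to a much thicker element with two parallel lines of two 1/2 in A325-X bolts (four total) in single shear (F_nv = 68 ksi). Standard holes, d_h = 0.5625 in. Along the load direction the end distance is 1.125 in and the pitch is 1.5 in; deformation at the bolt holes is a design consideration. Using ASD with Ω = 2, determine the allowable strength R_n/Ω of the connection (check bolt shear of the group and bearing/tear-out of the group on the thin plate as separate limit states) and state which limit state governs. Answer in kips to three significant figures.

26.7 kips (bolt shear governs)

Bolt shear: A_b = π·0.5²/4 = 0.1963 in²; R_n = 68 × 0.1963 × 4 × 1 = 53.41 kips → 53.41 / 2 = 26.7 kips.
Bearing (1.2 l_c t F_u ≤ 2.4 d t F_u): upper limit = 2.4·0.5·0.375·65 = 29.25 kips.
  Edge l_c = 1.125 − 0.5625/2 = 0.8438 → r_n = 24.68 kips; interior l_c = 1.5 − 0.5625 = 0.9375 → r_n = 27.42 kips.
  R_n,bearing = 2·24.68 + 2·27.42 = 104.2 kips → 104.2 / 2 = 52.1 kips.
Bolt shear governs: 26.7 kips.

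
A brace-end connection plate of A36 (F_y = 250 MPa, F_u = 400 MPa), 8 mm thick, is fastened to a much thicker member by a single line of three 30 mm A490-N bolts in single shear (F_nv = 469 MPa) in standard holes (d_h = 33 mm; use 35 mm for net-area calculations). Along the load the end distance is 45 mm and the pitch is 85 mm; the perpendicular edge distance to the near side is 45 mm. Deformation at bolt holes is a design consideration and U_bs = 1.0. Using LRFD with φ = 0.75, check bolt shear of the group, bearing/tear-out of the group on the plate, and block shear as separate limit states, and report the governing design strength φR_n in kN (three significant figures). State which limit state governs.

Bolt shear: A_b = π·30²/4 = 706.9 mm²; R_n = 469 × 706.9 × 3 × 1 / 1000 = 994.5 kN → 0.75 × 994.5 = 746 kN.
Bearing: edge l_c = 28.5, r_n = 109.4 kN; interior l_c = 52, r_n = 199.7 kN; R_n = 109.4 + 2·199.7 = 508.8 kN → 382 kN.
Block shear: A_gv = 1720, A_nv = 1020, A_nt = 220 mm²; R_n = min(0.6F_uA_nv, 0.6F_yA_gv) + U_bs·F_u·A_nt = 332.8 kN → 250 kN.
Block shear governs: 250 kN.

250 kN (block shear governs)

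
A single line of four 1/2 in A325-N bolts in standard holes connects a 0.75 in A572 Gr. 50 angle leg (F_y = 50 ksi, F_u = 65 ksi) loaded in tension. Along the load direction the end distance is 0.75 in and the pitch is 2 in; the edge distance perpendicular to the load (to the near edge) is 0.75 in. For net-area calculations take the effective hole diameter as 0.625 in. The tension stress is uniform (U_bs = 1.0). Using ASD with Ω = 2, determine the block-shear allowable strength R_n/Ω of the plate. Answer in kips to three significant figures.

77.4 kips

Shear plane L_v = 0.75 + 3·2 = 6.75 in; A_gv = 6.75 × 0.75 = 5.062 in².
A_nv = (6.75 − 3.5·0.625) × 0.75 = 3.422 in².
A_nt = (0.75 − 0.5·0.625) × 0.75 = 0.3281 in².
0.6 F_u A_nv = 133.5 kips; 0.6 F_y A_gv = 151.9 kips → shear rupture governs the shear term.
R_n = 133.5 + 1.0 × 65 × 0.3281 = 154.8 kips.
Allowable strength R_n/Ω = 154.8 / 2 = 77.4 kips.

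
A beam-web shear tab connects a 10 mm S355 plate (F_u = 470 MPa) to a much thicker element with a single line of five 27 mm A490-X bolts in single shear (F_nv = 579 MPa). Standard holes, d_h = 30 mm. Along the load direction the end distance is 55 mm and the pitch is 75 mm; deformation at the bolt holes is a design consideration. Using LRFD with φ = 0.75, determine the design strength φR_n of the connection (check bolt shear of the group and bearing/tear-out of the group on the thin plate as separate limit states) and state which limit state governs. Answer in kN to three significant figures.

931 kN (bearing governs)

Bolt shear: A_b = π·27²/4 = 572.6 mm²; R_n = 579 × 572.6 × 5 × 1 / 1000 = 1658 kN → 0.75 × 1658 = 1240 kN.
Bearing (1.2 l_c t F_u ≤ 2.4 d t F_u): upper limit = 2.4·27·10·470 / 1000 = 304.6 kN.
  Edge l_c = 55 − 30/2 = 40 → r_n = 225.6 kN; interior l_c = 75 − 30 = 45 → r_n = 253.8 kN.
  R_n,bearing = 1·225.6 + 4·253.8 = 1241 kN → 0.75 × 1241 = 931 kN.
Bearing governs: 931 kN.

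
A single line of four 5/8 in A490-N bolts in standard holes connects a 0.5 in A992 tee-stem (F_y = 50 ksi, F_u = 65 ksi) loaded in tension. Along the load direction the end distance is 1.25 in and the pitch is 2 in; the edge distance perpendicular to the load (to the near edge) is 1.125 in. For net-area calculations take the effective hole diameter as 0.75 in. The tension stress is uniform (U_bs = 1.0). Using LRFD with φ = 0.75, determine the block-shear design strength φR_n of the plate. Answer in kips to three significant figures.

85.9 kips

Shear plane L_v = 1.25 + 3·2 = 7.25 in; A_gv = 7.25 × 0.5 = 3.625 in².
A_nv = (7.25 − 3.5·0.75) × 0.5 = 2.312 in².
A_nt = (1.125 − 0.5·0.75) × 0.5 = 0.375 in².
0.6 F_u A_nv = 90.19 kips; 0.6 F_y A_gv = 108.8 kips → shear rupture governs the shear term.
R_n = 90.19 + 1.0 × 65 × 0.375 = 114.6 kips.
Design strength φR_n = 0.75 × 114.6 = 85.9 kips.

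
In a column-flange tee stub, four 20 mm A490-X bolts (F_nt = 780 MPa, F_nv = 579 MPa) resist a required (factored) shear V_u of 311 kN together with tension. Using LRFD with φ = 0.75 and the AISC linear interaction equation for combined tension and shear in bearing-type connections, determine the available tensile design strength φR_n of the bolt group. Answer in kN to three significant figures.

A_b = π·20²/4 = 314.2 mm²; f_rv = 311 × 1000 / (4 × 314.2) = 247.5 MPa.
F'_nt = 1.3 F_nt − (F_nt / φF_nv) f_rv = 1.3·780 − (780/(0.75·579))·247.5 = 569.5 MPa, capped at F_nt → F'_nt = 569.5 MPa.
R_n = F'_nt · A_b · n = 569.5 × 314.2 × 4 / 1000 = 715.6 kN.
Design strength φR_n = 0.75 × 715.6 = 537 kN.

537 kN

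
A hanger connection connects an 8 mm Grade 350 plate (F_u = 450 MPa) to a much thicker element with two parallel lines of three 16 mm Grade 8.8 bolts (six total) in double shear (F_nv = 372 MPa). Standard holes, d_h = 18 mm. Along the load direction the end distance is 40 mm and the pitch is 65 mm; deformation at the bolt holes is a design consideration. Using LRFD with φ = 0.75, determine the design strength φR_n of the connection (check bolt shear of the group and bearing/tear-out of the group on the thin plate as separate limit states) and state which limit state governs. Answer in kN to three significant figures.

Bolt shear: A_b = π·16²/4 = 201.1 mm²; R_n = 372 × 201.1 × 6 × 2 / 1000 = 897.5 kN → 0.75 × 897.5 = 673 kN.
Bearing (1.2 l_c t F_u ≤ 2.4 d t F_u): upper limit = 2.4·16·8·450 / 1000 = 138.2 kN.
  Edge l_c = 40 − 18/2 = 31 → r_n = 133.9 kN; interior l_c = 65 − 18 = 47 → r_n = 138.2 kN.
  R_n,bearing = 2·133.9 + 4·138.2 = 820.8 kN → 0.75 × 820.8 = 616 kN.
Bearing governs: 616 kN.

616 kN (bearing governs)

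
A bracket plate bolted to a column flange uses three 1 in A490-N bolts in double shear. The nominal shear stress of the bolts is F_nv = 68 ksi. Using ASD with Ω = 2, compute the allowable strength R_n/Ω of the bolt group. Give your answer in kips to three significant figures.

A_b = π × 1² / 4 = 0.7854 in².
R_n = F_nv · A_b · n · n_s = 68 × 0.7854 × 3 × 2 = 320.4 kips.
Allowable strength R_n/Ω = 320.4 / 2 = 160 kips.

160 kips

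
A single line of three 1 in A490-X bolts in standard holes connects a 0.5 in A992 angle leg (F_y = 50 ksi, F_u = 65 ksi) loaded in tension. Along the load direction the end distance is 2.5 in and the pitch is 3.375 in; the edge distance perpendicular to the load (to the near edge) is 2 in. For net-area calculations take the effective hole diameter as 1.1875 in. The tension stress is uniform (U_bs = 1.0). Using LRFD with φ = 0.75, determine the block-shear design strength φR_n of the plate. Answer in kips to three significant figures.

126 kips

Shear plane L_v = 2.5 + 2·3.375 = 9.25 in; A_gv = 9.25 × 0.5 = 4.625 in².
A_nv = (9.25 − 2.5·1.1875) × 0.5 = 3.141 in².
A_nt = (2 − 0.5·1.1875) × 0.5 = 0.7031 in².
0.6 F_u A_nv = 122.5 kips; 0.6 F_y A_gv = 138.8 kips → shear rupture governs the shear term.
R_n = 122.5 + 1.0 × 65 × 0.7031 = 168.2 kips.
Design strength φR_n = 0.75 × 168.2 = 126 kips.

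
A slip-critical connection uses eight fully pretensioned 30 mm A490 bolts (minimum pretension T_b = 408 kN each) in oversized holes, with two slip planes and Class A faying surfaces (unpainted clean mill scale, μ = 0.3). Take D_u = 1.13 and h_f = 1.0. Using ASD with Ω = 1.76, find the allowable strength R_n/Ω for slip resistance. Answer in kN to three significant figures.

1260 kN

R_n = μ · D_u · h_f · T_b · n_s · n_b = 0.3 × 1.13 × 1.0 × 408 × 2 × 8 = 2213 kN.
Allowable strength R_n/Ω = 2213 / 1.76 = 1260 kN.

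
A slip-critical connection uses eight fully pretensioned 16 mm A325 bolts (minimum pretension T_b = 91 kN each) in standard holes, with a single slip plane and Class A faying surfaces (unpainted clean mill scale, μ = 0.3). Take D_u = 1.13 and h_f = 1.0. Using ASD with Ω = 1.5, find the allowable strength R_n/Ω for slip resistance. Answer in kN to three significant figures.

R_n = μ · D_u · h_f · T_b · n_s · n_b = 0.3 × 1.13 × 1.0 × 91 × 1 × 8 = 246.8 kN.
Allowable strength R_n/Ω = 246.8 / 1.5 = 165 kN.

165 kN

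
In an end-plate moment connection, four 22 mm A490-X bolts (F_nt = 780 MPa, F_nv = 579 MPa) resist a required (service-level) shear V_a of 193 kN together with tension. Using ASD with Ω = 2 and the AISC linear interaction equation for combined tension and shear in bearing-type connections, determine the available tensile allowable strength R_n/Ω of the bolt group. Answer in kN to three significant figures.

511 kN

A_b = π·22²/4 = 380.1 mm²; f_rv = 193 × 1000 / (4 × 380.1) = 126.9 MPa.
F'_nt = 1.3 F_nt − (Ω F_nt / F_nv) f_rv = 1.3·780 − (2·780/579)·126.9 = 672 MPa, capped at F_nt → F'_nt = 672 MPa.
R_n = F'_nt · A_b · n = 672 × 380.1 × 4 / 1000 = 1022 kN.
Allowable strength R_n/Ω = 1022 / 2 = 511 kN.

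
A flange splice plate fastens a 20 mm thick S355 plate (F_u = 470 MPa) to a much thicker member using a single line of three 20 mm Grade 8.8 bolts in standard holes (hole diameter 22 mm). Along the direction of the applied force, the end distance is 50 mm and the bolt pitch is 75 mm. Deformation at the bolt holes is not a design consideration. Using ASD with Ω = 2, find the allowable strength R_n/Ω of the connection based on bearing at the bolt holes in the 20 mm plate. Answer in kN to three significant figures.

839 kN

Per bolt r_n = 1.5 l_c t F_u ≤ 3.0 d t F_u; upper limit = 3.0 × 20 × 20 × 470 / 1000 = 564 kN.
Edge bolt: l_c = 50 − 22/2 = 39 mm → 1.5 × 39 × 20 × 470 / 1000 = 549.9 → r_n = 549.9 kN.
Interior bolts: l_c = 75 − 22 = 53 mm → 1.5 × 53 × 20 × 470 / 1000 = 747.3 → r_n = 564 kN.
R_n = 1 × 549.9 + 2 × 564 = 1678 kN.
Allowable strength R_n/Ω = 1678 / 2 = 839 kN.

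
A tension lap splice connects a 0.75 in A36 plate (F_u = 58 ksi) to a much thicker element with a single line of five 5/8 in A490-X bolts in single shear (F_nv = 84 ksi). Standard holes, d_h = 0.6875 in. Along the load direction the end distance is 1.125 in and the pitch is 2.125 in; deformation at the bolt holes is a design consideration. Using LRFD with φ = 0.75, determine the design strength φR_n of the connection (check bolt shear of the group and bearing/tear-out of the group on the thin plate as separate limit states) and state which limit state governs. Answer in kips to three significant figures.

96.6 kips (bolt shear governs)

Bolt shear: A_b = π·0.625²/4 = 0.3068 in²; R_n = 84 × 0.3068 × 5 × 1 = 128.9 kips → 0.75 × 128.9 = 96.6 kips.
Bearing (1.2 l_c t F_u ≤ 2.4 d t F_u): upper limit = 2.4·0.625·0.75·58 = 65.25 kips.
  Edge l_c = 1.125 − 0.6875/2 = 0.7812 → r_n = 40.78 kips; interior l_c = 2.125 − 0.6875 = 1.438 → r_n = 65.25 kips.
  R_n,bearing = 1·40.78 + 4·65.25 = 301.8 kips → 0.75 × 301.8 = 226 kips.
Bolt shear governs: 96.6 kips.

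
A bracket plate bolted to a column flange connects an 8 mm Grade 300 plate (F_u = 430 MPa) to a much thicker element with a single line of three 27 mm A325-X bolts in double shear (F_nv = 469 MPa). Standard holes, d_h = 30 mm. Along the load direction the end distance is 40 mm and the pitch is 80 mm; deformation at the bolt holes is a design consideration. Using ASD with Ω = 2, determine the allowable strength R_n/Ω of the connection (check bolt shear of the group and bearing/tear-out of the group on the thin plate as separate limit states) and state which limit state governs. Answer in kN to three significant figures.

Bolt shear: A_b = π·27²/4 = 572.6 mm²; R_n = 469 × 572.6 × 3 × 2 / 1000 = 1611 kN → 1611 / 2 = 806 kN.
Bearing (1.2 l_c t F_u ≤ 2.4 d t F_u): upper limit = 2.4·27·8·430 / 1000 = 222.9 kN.
  Edge l_c = 40 − 30/2 = 25 → r_n = 103.2 kN; interior l_c = 80 − 30 = 50 → r_n = 206.4 kN.
  R_n,bearing = 1·103.2 + 2·206.4 = 516 kN → 516 / 2 = 258 kN.
Bearing governs: 258 kN.

258 kN (bearing governs)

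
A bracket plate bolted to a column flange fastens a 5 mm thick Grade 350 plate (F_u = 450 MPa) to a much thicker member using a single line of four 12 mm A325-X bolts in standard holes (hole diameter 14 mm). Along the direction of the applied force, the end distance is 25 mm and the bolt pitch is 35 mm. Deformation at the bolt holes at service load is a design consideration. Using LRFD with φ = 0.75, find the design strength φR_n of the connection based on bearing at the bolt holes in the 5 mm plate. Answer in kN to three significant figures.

164 kN

Per bolt r_n = 1.2 l_c t F_u ≤ 2.4 d t F_u; upper limit = 2.4 × 12 × 5 × 450 / 1000 = 64.8 kN.
Edge bolt: l_c = 25 − 14/2 = 18 mm → 1.2 × 18 × 5 × 450 / 1000 = 48.6 → r_n = 48.6 kN.
Interior bolts: l_c = 35 − 14 = 21 mm → 1.2 × 21 × 5 × 450 / 1000 = 56.7 → r_n = 56.7 kN.
R_n = 1 × 48.6 + 3 × 56.7 = 218.7 kN.
Design strength φR_n = 0.75 × 218.7 = 164 kN.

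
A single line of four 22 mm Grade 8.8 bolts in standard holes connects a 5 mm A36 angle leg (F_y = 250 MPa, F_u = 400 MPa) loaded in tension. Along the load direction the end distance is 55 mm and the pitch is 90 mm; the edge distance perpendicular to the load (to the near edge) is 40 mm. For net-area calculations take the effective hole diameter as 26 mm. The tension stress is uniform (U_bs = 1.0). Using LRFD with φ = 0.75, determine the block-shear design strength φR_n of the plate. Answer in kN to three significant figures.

Shear plane L_v = 55 + 3·90 = 325 mm; A_gv = 325 × 5 = 1625 mm².
A_nv = (325 − 3.5·26) × 5 = 1170 mm².
A_nt = (40 − 0.5·26) × 5 = 135 mm².
0.6 F_u A_nv = 280.8 kN; 0.6 F_y A_gv = 243.8 kN → shear yielding governs the shear term.
R_n = 243.8 + 1.0 × 400 × 135 / 1000 = 297.8 kN.
Design strength φR_n = 0.75 × 297.8 = 223 kN.

223 kN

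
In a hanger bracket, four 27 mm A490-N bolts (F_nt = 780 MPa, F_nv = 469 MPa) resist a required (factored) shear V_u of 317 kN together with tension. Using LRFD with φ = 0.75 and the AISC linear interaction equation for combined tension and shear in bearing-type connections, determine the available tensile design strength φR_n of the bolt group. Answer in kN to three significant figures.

1210 kN

A_b = π·27²/4 = 572.6 mm²; f_rv = 317 × 1000 / (4 × 572.6) = 138.4 MPa.
F'_nt = 1.3 F_nt − (F_nt / φF_nv) f_rv = 1.3·780 − (780/(0.75·469))·138.4 = 707.1 MPa, capped at F_nt → F'_nt = 707.1 MPa.
R_n = F'_nt · A_b · n = 707.1 × 572.6 × 4 / 1000 = 1619 kN.
Design strength φR_n = 0.75 × 1619 = 1210 kN.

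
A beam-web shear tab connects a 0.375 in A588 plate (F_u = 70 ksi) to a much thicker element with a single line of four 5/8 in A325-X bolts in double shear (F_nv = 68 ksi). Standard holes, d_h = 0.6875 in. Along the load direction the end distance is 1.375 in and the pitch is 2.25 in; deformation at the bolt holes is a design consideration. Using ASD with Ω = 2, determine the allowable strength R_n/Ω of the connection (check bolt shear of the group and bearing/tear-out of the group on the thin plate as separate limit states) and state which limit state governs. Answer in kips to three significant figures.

Bolt shear: A_b = π·0.625²/4 = 0.3068 in²; R_n = 68 × 0.3068 × 4 × 2 = 166.9 kips → 166.9 / 2 = 83.4 kips.
Bearing (1.2 l_c t F_u ≤ 2.4 d t F_u): upper limit = 2.4·0.625·0.375·70 = 39.38 kips.
  Edge l_c = 1.375 − 0.6875/2 = 1.031 → r_n = 32.48 kips; interior l_c = 2.25 − 0.6875 = 1.562 → r_n = 39.38 kips.
  R_n,bearing = 1·32.48 + 3·39.38 = 150.6 kips → 150.6 / 2 = 75.3 kips.
Bearing governs: 75.3 kips.

75.3 kips (bearing governs)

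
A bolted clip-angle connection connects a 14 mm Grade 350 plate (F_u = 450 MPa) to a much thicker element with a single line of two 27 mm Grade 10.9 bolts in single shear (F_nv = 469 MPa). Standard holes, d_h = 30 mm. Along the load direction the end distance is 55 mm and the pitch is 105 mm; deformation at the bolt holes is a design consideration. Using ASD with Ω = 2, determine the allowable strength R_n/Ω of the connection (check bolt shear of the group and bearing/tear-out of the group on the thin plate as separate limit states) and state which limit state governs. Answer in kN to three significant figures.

Bolt shear: A_b = π·27²/4 = 572.6 mm²; R_n = 469 × 572.6 × 2 × 1 / 1000 = 537.1 kN → 537.1 / 2 = 269 kN.
Bearing (1.2 l_c t F_u ≤ 2.4 d t F_u): upper limit = 2.4·27·14·450 / 1000 = 408.2 kN.
  Edge l_c = 55 − 30/2 = 40 → r_n = 302.4 kN; interior l_c = 105 − 30 = 75 → r_n = 408.2 kN.
  R_n,bearing = 1·302.4 + 1·408.2 = 710.6 kN → 710.6 / 2 = 355 kN.
Bolt shear governs: 269 kN.

269 kN (bolt shear governs)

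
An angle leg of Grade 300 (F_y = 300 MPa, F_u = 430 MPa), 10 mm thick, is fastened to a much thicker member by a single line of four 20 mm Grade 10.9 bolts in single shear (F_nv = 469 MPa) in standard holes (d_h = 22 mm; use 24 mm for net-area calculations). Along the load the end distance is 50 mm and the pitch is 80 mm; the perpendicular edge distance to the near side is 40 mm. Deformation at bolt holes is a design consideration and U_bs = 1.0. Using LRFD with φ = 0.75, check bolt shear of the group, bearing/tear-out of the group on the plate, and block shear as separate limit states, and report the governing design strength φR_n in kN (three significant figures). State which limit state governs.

442 kN (bolt shear governs)

Bolt shear: A_b = π·20²/4 = 314.2 mm²; R_n = 469 × 314.2 × 4 × 1 / 1000 = 589.4 kN → 0.75 × 589.4 = 442 kN.
Bearing: edge l_c = 39, r_n = 201.2 kN; interior l_c = 58, r_n = 206.4 kN; R_n = 201.2 + 3·206.4 = 820.4 kN → 615 kN.
Block shear: A_gv = 2900, A_nv = 2060, A_nt = 280 mm²; R_n = min(0.6F_uA_nv, 0.6F_yA_gv) + U_bs·F_u·A_nt = 642.4 kN → 482 kN.
Bolt shear governs: 442 kN.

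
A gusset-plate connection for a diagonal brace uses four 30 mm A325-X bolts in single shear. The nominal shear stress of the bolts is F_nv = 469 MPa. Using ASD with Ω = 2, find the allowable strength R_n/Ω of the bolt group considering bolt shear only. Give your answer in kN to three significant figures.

663 kN

A_b = π × 30² / 4 = 706.9 mm².
R_n = F_nv · A_b · n · n_s = 469 × 706.9 × 4 × 1 / 1000 = 1326 kN.
Allowable strength R_n/Ω = 1326 / 2 = 663 kN.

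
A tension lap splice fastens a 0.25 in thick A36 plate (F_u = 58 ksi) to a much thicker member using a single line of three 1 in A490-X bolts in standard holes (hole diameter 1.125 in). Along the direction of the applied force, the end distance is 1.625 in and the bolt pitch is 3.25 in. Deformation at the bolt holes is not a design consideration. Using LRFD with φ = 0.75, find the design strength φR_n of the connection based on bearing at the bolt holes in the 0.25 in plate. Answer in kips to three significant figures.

82.6 kips

Per bolt r_n = 1.5 l_c t F_u ≤ 3.0 d t F_u; upper limit = 3.0 × 1 × 0.25 × 58 = 43.5 kips.
Edge bolt: l_c = 1.625 − 1.125/2 = 1.062 in → 1.5 × 1.062 × 0.25 × 58 = 23.11 → r_n = 23.11 kips.
Interior bolts: l_c = 3.25 − 1.125 = 2.125 in → 1.5 × 2.125 × 0.25 × 58 = 46.22 → r_n = 43.5 kips.
R_n = 1 × 23.11 + 2 × 43.5 = 110.1 kips.
Design strength φR_n = 0.75 × 110.1 = 82.6 kips.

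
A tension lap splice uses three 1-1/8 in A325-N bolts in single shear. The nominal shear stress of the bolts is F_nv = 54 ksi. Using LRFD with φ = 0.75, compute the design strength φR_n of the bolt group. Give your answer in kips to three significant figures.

121 kips

A_b = π × 1.125² / 4 = 0.994 in².
R_n = F_nv · A_b · n · n_s = 54 × 0.994 × 3 × 1 = 161 kips.
Design strength φR_n = 0.75 × 161 = 121 kips.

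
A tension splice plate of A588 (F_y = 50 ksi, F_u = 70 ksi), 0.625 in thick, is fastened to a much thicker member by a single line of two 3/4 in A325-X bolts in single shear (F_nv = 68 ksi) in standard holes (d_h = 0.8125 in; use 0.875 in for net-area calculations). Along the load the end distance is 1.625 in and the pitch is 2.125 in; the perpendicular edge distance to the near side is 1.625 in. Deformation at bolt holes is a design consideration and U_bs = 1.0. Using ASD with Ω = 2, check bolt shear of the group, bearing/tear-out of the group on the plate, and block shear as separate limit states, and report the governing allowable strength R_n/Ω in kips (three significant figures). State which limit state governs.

Bolt shear: A_b = π·0.75²/4 = 0.4418 in²; R_n = 68 × 0.4418 × 2 × 1 = 60.08 kips → 60.08 / 2 = 30 kips.
Bearing: edge l_c = 1.219, r_n = 63.98 kips; interior l_c = 1.312, r_n = 68.91 kips; R_n = 63.98 + 1·68.91 = 132.9 kips → 66.4 kips.
Block shear: A_gv = 2.344, A_nv = 1.523, A_nt = 0.7422 in²; R_n = min(0.6F_uA_nv, 0.6F_yA_gv) + U_bs·F_u·A_nt = 115.9 kips → 58 kips.
Bolt shear governs: 30 kips.

30 kips (bolt shear governs)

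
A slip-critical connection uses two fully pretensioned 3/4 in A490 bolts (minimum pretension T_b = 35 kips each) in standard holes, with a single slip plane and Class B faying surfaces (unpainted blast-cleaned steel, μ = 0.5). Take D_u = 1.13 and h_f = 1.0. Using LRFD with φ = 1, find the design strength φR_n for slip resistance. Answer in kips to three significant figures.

R_n = μ · D_u · h_f · T_b · n_s · n_b = 0.5 × 1.13 × 1.0 × 35 × 1 × 2 = 39.55 kips.
Design strength φR_n = 1 × 39.55 = 39.5 kips.

39.5 kips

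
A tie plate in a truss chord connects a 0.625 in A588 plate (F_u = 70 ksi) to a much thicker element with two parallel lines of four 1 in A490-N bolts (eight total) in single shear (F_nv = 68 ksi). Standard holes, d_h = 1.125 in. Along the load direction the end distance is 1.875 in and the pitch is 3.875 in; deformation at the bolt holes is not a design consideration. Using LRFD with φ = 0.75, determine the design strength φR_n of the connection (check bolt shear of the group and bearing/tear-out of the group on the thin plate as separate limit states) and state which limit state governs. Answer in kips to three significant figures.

320 kips (bolt shear governs)

Bolt shear: A_b = π·1²/4 = 0.7854 in²; R_n = 68 × 0.7854 × 8 × 1 = 427.3 kips → 0.75 × 427.3 = 320 kips.
Bearing (1.5 l_c t F_u ≤ 3.0 d t F_u): upper limit = 3.0·1·0.625·70 = 131.2 kips.
  Edge l_c = 1.875 − 1.125/2 = 1.312 → r_n = 86.13 kips; interior l_c = 3.875 − 1.125 = 2.75 → r_n = 131.2 kips.
  R_n,bearing = 2·86.13 + 6·131.2 = 959.8 kips → 0.75 × 959.8 = 720 kips.
Bolt shear governs: 320 kips.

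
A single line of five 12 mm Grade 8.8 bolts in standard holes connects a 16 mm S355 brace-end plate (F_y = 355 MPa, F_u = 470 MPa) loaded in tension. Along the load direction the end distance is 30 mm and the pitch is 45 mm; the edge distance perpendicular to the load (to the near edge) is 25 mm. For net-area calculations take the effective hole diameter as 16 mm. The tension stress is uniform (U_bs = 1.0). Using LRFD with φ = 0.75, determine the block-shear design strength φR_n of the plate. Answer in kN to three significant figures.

563 kN

Shear plane L_v = 30 + 4·45 = 210 mm; A_gv = 210 × 16 = 3360 mm².
A_nv = (210 − 4.5·16) × 16 = 2208 mm².
A_nt = (25 − 0.5·16) × 16 = 272 mm².
0.6 F_u A_nv = 622.7 kN; 0.6 F_y A_gv = 715.7 kN → shear rupture governs the shear term.
R_n = 622.7 + 1.0 × 470 × 272 / 1000 = 750.5 kN.
Design strength φR_n = 0.75 × 750.5 = 563 kN.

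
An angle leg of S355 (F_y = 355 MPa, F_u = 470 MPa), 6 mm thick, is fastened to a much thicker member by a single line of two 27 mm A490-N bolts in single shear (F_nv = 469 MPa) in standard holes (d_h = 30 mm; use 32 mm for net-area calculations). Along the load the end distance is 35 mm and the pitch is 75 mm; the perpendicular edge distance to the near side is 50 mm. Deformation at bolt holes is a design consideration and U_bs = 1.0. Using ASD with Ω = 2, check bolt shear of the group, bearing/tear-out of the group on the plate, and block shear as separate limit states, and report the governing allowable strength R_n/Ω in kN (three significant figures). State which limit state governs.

Bolt shear: A_b = π·27²/4 = 572.6 mm²; R_n = 469 × 572.6 × 2 × 1 / 1000 = 537.1 kN → 537.1 / 2 = 269 kN.
Bearing: edge l_c = 20, r_n = 67.68 kN; interior l_c = 45, r_n = 152.3 kN; R_n = 67.68 + 1·152.3 = 220 kN → 110 kN.
Block shear: A_gv = 660, A_nv = 372, A_nt = 204 mm²; R_n = min(0.6F_uA_nv, 0.6F_yA_gv) + U_bs·F_u·A_nt = 200.8 kN → 100 kN.
Block shear governs: 100 kN.

100 kN (block shear governs)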